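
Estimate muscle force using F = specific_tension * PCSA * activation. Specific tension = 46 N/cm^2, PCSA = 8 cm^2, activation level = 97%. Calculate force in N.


F = sigma * PCSA * activation
F = 46 * 8 * 0.97
F = 357 N


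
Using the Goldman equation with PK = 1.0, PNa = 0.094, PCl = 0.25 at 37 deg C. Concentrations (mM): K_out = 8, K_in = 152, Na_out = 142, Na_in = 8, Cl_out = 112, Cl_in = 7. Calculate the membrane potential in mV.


Vm = (RT/F)*ln((PK*Ko + PNa*Nao + PCl*Cli)/(PK*Ki + PNa*Nai + PCl*Clo))
Numer = 23.098, Denom = 180.752
Vm = -54.98 mV


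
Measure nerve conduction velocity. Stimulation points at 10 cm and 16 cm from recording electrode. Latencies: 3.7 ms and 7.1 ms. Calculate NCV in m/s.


Distance = (16 - 10) / 100 = 0.06 m
dt = (7.1 - 3.7) / 1000 = 0.0034 s
NCV = dist / dt = 17.65 m/s


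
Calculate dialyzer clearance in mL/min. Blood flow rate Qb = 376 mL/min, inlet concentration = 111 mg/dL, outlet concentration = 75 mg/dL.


K = Qb * (Cb_in - Cb_out) / Cb_in
K = 376 * (111 - 75) / 111
K = 121.9 mL/min


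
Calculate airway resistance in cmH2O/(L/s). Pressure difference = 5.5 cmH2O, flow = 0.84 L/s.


R = dP / flow
R = 5.5 / 0.84
R = 6.548 cmH2O/(L/s)


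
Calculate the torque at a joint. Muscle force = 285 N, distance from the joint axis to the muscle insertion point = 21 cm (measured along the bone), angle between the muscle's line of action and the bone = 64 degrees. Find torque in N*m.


Torque = F * d * sin(theta)   (moment arm = d*sin(theta))
d = 21 cm = 0.21 m
Torque = 285 * 0.21 * sin(64)
Torque = 53.79 N*m


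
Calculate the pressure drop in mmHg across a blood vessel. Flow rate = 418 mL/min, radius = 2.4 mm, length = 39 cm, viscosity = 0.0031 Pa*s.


dP = 8*mu*L*Q / (pi*r^4)
Q = 418 mL/min = 6.96667e-06 m^3/s
dP = 646.467 Pa = 646.467 / 133.322 mmHg = 4.849 mmHg


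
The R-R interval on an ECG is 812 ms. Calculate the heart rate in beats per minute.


HR = 60 / RR_interval(s)
RR = 812 ms = 0.812 s
HR = 60 / 0.812 = 73.89 bpm


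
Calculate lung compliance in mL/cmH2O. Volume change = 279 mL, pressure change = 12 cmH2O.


C = dV / dP
C = 279 / 12
C = 23.25 mL/cmH2O


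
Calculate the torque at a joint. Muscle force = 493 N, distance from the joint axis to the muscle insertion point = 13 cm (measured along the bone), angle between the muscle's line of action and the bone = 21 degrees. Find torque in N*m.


Torque = F * d * sin(theta)   (moment arm = d*sin(theta))
d = 13 cm = 0.13 m
Torque = 493 * 0.13 * sin(21)
Torque = 22.97 N*m


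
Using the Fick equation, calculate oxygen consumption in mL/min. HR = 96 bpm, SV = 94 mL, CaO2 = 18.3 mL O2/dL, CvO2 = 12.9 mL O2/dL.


CO = HR*SV = 96*94/1000 = 9.024 L/min
a-v O2 diff = 18.3 - 12.9 = 5.4 mL/dL
VO2 = CO * (CaO2-CvO2) * 10 dL/L
VO2 = 9.024 * 5.4 * 10
VO2 = 487.3 mL/min


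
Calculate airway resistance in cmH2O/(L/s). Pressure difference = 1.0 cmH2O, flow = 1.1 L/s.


R = dP / flow
R = 1.0 / 1.1
R = 0.9091 cmH2O/(L/s)


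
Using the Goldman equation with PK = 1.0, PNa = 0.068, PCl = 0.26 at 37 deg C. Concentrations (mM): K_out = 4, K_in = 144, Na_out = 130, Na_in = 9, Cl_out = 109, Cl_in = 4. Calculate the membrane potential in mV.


Vm = (RT/F)*ln((PK*Ko + PNa*Nao + PCl*Cli)/(PK*Ki + PNa*Nai + PCl*Clo))
Numer = 13.88, Denom = 172.952
Vm = -67.42 mV


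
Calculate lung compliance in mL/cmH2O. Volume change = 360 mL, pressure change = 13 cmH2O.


C = dV / dP
C = 360 / 13
C = 27.69 mL/cmH2O


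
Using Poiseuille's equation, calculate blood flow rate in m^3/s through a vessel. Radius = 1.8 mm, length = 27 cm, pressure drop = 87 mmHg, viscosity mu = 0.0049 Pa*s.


Q = pi*r^4*dP / (8*mu*L)
r = 0.0018 m, L = 0.27 m
dP = 87 mmHg = 11599.014 Pa
Q = 3.6142e-05 m^3/s


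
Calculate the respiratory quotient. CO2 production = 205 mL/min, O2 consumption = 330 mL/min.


RQ = VCO2 / VO2
RQ = 205 / 330
RQ = 0.6212


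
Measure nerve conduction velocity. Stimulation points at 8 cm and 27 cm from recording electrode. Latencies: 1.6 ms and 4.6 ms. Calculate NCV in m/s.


Distance = (27 - 8) / 100 = 0.19 m
dt = (4.6 - 1.6) / 1000 = 0.003 s
NCV = dist / dt = 63.33 m/s


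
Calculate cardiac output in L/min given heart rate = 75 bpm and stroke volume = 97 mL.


CO = HR * SV
CO = 75 * 97 / 1000
CO = 7.275 L/min


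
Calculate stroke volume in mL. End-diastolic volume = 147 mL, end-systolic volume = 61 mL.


SV = EDV - ESV
SV = 147 - 61
SV = 86 mL


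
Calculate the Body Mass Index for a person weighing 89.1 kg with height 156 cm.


BMI = weight / height^2
height = 156 cm = 1.56 m
BMI = 89.1 / 1.56^2
BMI = 36.61 kg/m^2


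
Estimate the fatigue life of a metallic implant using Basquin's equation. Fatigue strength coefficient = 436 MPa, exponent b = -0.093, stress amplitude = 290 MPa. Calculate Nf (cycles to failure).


sigma_a = sigma_f' * (2Nf)^b
2Nf = (sigma_a/sigma_f')^(1/b)
2Nf = (290/436)^(1/-0.093)
2Nf = 80.200546
Nf = 40.1


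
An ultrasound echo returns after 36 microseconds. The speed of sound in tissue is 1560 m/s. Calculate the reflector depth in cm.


depth = c * t / 2
t = 36 us = 3.6000e-05 s
depth = 1560 * 3.6000e-05 / 2
depth = 0.02808 m = 2.808 cm


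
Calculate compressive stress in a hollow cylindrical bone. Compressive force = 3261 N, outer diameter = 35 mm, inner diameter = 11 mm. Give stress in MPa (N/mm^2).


A = pi*(r_o^2 - r_i^2)
r_o = 17.5 mm, r_i = 5.5 mm
A = 867.08 mm^2
sigma = F/A = 3261 / 867.08
sigma = 3.761 MPa


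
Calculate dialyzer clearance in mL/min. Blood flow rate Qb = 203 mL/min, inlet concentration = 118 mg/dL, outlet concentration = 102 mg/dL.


K = Qb * (Cb_in - Cb_out) / Cb_in
K = 203 * (118 - 102) / 118
K = 27.53 mL/min


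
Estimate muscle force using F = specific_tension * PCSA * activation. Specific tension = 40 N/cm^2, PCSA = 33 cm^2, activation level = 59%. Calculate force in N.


F = sigma * PCSA * activation
F = 40 * 33 * 0.59
F = 778.8 N


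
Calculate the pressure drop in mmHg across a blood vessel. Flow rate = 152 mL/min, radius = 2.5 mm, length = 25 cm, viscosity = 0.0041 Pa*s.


dP = 8*mu*L*Q / (pi*r^4)
Q = 152 mL/min = 2.53333e-06 m^3/s
dP = 169.276 Pa = 169.276 / 133.322 mmHg = 1.27 mmHg


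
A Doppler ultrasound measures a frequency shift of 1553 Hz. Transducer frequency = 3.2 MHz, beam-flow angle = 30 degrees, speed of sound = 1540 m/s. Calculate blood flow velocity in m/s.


v = fd * c / (2 * f0 * cos(theta))
v = 1553 * 1540 / (2 * 3.2000e+06 * cos(30))
v = 0.4315 m/s


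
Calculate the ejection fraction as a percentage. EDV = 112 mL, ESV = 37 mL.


SV = EDV - ESV = 112 - 37 = 75 mL
EF = SV/EDV * 100 = 75/112 * 100
EF = 66.96%


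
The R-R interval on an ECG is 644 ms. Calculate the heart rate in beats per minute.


HR = 60 / RR_interval(s)
RR = 644 ms = 0.644 s
HR = 60 / 0.644 = 93.17 bpm


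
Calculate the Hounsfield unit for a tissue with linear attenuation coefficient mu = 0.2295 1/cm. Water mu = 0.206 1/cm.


HU = ((mu_tissue - mu_water) / mu_water) * 1000
HU = ((0.2295 - 0.206) / 0.206) * 1000
HU = 114.1


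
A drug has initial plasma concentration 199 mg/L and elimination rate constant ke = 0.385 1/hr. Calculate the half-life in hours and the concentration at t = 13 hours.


t_half = ln(2) / ke = 0.693147 / 0.385 = 1.8 hr
C(t) = C0 * exp(-ke*t) = 199 * exp(-0.385*13)
C(13) = 1.334 mg/L


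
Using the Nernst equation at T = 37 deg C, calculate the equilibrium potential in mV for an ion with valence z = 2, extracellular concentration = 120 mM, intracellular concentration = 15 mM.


E = (RT/(zF)) * ln(C_out/C_in)
T = 37 + 273.15 = 310.15 K
E = (8.314 * 310.15 / (2 * 96485)) * ln(120/15)
E = 27.79 mV


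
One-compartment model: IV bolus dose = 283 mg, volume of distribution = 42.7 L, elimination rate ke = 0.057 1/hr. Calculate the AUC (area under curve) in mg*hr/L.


C0 = Dose/Vd = 283/42.7 = 6.62763 mg/L
AUC = C0/ke = 6.62763/0.057
AUC = 116.3 mg*hr/L


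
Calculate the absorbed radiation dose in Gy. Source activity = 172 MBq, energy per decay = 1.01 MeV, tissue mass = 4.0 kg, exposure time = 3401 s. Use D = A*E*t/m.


A = 172 MBq = 1.7200e+08 Bq
E = 1.01 MeV = 1.61802e-13 J
D = A*E*t/m = 1.7200e+08*1.61802e-13*3401/4.0
D = 0.02366 Gy


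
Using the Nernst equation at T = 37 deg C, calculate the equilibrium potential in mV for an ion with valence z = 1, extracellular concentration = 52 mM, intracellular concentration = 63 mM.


E = (RT/(zF)) * ln(C_out/C_in)
T = 37 + 273.15 = 310.15 K
E = (8.314 * 310.15 / (1 * 96485)) * ln(52/63)
E = -5.128 mV


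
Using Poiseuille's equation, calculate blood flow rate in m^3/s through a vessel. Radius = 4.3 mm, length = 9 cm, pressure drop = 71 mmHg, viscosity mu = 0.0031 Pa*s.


Q = pi*r^4*dP / (8*mu*L)
r = 0.0043 m, L = 0.09 m
dP = 71 mmHg = 9465.862 Pa
Q = 0.004555 m^3/s


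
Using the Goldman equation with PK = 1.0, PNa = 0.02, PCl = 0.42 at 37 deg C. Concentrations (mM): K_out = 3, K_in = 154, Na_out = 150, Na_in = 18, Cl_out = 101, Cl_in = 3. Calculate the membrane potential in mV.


Vm = (RT/F)*ln((PK*Ko + PNa*Nao + PCl*Cli)/(PK*Ki + PNa*Nai + PCl*Clo))
Numer = 7.26, Denom = 196.78
Vm = -88.19 mV


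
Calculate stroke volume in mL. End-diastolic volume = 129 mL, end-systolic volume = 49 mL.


SV = EDV - ESV
SV = 129 - 49
SV = 80 mL


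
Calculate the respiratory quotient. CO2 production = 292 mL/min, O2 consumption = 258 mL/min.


RQ = VCO2 / VO2
RQ = 292 / 258
RQ = 1.132


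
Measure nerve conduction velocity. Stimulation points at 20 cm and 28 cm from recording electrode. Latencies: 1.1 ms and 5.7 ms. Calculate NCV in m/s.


Distance = (28 - 20) / 100 = 0.08 m
dt = (5.7 - 1.1) / 1000 = 0.0046 s
NCV = dist / dt = 17.39 m/s


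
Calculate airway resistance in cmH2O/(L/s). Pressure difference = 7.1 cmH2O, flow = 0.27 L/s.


R = dP / flow
R = 7.1 / 0.27
R = 26.3 cmH2O/(L/s)


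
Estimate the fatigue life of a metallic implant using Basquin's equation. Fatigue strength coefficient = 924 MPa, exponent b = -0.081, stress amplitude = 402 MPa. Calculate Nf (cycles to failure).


sigma_a = sigma_f' * (2Nf)^b
2Nf = (sigma_a/sigma_f')^(1/b)
2Nf = (402/924)^(1/-0.081)
2Nf = 28993.142
Nf = 1.45e+04


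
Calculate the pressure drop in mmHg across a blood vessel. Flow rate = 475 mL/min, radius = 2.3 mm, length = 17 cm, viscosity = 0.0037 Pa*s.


dP = 8*mu*L*Q / (pi*r^4)
Q = 475 mL/min = 7.91667e-06 m^3/s
dP = 453.129 Pa = 453.129 / 133.322 mmHg = 3.399 mmHg


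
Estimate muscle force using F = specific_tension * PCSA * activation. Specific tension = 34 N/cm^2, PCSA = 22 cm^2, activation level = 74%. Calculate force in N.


F = sigma * PCSA * activation
F = 34 * 22 * 0.74
F = 553.5 N


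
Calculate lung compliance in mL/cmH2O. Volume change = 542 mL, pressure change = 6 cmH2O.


C = dV / dP
C = 542 / 6
C = 90.33 mL/cmH2O


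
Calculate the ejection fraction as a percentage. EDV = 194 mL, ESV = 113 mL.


SV = EDV - ESV = 194 - 113 = 81 mL
EF = SV/EDV * 100 = 81/194 * 100
EF = 41.75%


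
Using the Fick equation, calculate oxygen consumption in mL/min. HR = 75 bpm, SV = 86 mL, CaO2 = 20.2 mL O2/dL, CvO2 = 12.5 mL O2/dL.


CO = HR*SV = 75*86/1000 = 6.45 L/min
a-v O2 diff = 20.2 - 12.5 = 7.7 mL/dL
VO2 = CO * (CaO2-CvO2) * 10 dL/L
VO2 = 6.45 * 7.7 * 10
VO2 = 496.6 mL/min


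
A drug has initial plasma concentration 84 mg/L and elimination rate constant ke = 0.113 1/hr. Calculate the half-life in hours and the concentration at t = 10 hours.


t_half = ln(2) / ke = 0.693147 / 0.113 = 6.134 hr
C(t) = C0 * exp(-ke*t) = 84 * exp(-0.113*10)
C(10) = 27.13 mg/L


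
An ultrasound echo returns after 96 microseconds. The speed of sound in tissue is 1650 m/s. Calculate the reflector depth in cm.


depth = c * t / 2
t = 96 us = 9.6000e-05 s
depth = 1650 * 9.6000e-05 / 2
depth = 0.0792 m = 7.92 cm


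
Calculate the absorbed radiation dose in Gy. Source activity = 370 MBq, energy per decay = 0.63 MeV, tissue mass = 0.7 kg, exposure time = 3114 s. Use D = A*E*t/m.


A = 370 MBq = 3.7000e+08 Bq
E = 0.63 MeV = 1.00926e-13 J
D = A*E*t/m = 3.7000e+08*1.00926e-13*3114/0.7
D = 0.1661 Gy


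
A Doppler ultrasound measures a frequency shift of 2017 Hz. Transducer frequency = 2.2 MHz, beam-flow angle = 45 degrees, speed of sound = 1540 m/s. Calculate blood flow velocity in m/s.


v = fd * c / (2 * f0 * cos(theta))
v = 2017 * 1540 / (2 * 2.2000e+06 * cos(45))
v = 0.9984 m/s


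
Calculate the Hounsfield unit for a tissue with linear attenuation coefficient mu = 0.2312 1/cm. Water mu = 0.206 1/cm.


HU = ((mu_tissue - mu_water) / mu_water) * 1000
HU = ((0.2312 - 0.206) / 0.206) * 1000
HU = 122.3


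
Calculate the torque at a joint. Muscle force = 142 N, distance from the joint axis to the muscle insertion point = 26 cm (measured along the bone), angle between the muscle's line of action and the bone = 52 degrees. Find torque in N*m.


Torque = F * d * sin(theta)   (moment arm = d*sin(theta))
d = 26 cm = 0.26 m
Torque = 142 * 0.26 * sin(52)
Torque = 29.09 N*m


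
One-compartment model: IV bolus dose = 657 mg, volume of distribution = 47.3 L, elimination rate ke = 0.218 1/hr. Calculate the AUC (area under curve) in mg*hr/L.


C0 = Dose/Vd = 657/47.3 = 13.8901 mg/L
AUC = C0/ke = 13.8901/0.218
AUC = 63.72 mg*hr/L


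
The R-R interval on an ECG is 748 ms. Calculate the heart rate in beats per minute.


HR = 60 / RR_interval(s)
RR = 748 ms = 0.748 s
HR = 60 / 0.748 = 80.21 bpm


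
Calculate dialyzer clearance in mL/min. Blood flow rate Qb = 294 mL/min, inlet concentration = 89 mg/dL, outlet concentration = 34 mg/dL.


K = Qb * (Cb_in - Cb_out) / Cb_in
K = 294 * (89 - 34) / 89
K = 181.7 mL/min


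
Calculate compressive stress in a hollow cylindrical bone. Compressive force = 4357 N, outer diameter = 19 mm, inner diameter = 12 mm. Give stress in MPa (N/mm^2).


A = pi*(r_o^2 - r_i^2)
r_o = 9.5 mm, r_i = 6 mm
A = 170.431 mm^2
sigma = F/A = 4357 / 170.431
sigma = 25.56 MPa


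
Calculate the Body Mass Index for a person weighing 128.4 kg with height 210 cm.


BMI = weight / height^2
height = 210 cm = 2.1 m
BMI = 128.4 / 2.1^2
BMI = 29.12 kg/m^2


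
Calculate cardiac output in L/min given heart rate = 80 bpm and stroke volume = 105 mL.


CO = HR * SV
CO = 80 * 105 / 1000
CO = 8.4 L/min


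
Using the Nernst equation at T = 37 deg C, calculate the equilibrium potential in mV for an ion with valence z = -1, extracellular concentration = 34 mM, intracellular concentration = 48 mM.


E = (RT/(zF)) * ln(C_out/C_in)
T = 37 + 273.15 = 310.15 K
E = (8.314 * 310.15 / (-1 * 96485)) * ln(34/48)
E = 9.216 mV


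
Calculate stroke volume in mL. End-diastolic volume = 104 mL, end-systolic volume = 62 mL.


SV = EDV - ESV
SV = 104 - 62
SV = 42 mL


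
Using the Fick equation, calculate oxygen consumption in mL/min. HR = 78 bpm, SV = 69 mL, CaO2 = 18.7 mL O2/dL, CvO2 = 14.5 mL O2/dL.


CO = HR*SV = 78*69/1000 = 5.382 L/min
a-v O2 diff = 18.7 - 14.5 = 4.2 mL/dL
VO2 = CO * (CaO2-CvO2) * 10 dL/L
VO2 = 5.382 * 4.2 * 10
VO2 = 226 mL/min


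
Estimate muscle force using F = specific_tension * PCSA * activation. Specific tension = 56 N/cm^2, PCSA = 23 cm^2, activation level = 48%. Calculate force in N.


F = sigma * PCSA * activation
F = 56 * 23 * 0.48
F = 618.2 N


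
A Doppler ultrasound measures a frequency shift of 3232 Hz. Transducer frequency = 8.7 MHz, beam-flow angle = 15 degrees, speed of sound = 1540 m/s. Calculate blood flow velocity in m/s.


v = fd * c / (2 * f0 * cos(theta))
v = 3232 * 1540 / (2 * 8.7000e+06 * cos(15))
v = 0.2961 m/s


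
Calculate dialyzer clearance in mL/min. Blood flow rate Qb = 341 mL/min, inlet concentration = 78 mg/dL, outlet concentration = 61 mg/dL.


K = Qb * (Cb_in - Cb_out) / Cb_in
K = 341 * (78 - 61) / 78
K = 74.32 mL/min


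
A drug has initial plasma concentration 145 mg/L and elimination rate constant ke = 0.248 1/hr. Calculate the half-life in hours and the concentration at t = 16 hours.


t_half = ln(2) / ke = 0.693147 / 0.248 = 2.795 hr
C(t) = C0 * exp(-ke*t) = 145 * exp(-0.248*16)
C(16) = 2.742 mg/L


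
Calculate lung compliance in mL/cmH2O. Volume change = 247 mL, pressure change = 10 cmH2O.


C = dV / dP
C = 247 / 10
C = 24.7 mL/cmH2O


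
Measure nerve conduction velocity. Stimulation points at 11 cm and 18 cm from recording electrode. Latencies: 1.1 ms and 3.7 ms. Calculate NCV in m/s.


Distance = (18 - 11) / 100 = 0.07 m
dt = (3.7 - 1.1) / 1000 = 0.0026 s
NCV = dist / dt = 26.92 m/s


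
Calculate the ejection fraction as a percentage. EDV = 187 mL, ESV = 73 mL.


SV = EDV - ESV = 187 - 73 = 114 mL
EF = SV/EDV * 100 = 114/187 * 100
EF = 60.96%


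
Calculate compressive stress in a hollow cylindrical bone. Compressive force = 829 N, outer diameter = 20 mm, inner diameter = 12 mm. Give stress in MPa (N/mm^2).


A = pi*(r_o^2 - r_i^2)
r_o = 10 mm, r_i = 6 mm
A = 201.062 mm^2
sigma = F/A = 829 / 201.062
sigma = 4.123 MPa


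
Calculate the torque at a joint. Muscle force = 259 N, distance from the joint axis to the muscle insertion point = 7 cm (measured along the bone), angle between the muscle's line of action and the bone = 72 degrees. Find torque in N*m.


Torque = F * d * sin(theta)   (moment arm = d*sin(theta))
d = 7 cm = 0.07 m
Torque = 259 * 0.07 * sin(72)
Torque = 17.24 N*m


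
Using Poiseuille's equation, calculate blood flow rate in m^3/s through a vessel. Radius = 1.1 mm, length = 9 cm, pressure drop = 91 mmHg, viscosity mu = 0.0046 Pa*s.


Q = pi*r^4*dP / (8*mu*L)
r = 0.0011 m, L = 0.09 m
dP = 91 mmHg = 12132.302 Pa
Q = 1.6849e-05 m^3/s


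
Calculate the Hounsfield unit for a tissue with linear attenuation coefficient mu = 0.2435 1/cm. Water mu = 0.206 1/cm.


HU = ((mu_tissue - mu_water) / mu_water) * 1000
HU = ((0.2435 - 0.206) / 0.206) * 1000
HU = 182


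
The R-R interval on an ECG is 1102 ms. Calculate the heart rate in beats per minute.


HR = 60 / RR_interval(s)
RR = 1102 ms = 1.102 s
HR = 60 / 1.102 = 54.45 bpm


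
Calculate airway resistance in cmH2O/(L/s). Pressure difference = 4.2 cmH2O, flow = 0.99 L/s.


R = dP / flow
R = 4.2 / 0.99
R = 4.242 cmH2O/(L/s)


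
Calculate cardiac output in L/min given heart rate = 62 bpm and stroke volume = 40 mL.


CO = HR * SV
CO = 62 * 40 / 1000
CO = 2.48 L/min


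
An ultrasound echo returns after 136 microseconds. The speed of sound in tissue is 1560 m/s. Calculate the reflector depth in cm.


depth = c * t / 2
t = 136 us = 1.3600e-04 s
depth = 1560 * 1.3600e-04 / 2
depth = 0.10608 m = 10.608 cm


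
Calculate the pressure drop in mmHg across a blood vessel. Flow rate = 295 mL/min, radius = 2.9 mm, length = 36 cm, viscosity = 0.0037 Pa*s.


dP = 8*mu*L*Q / (pi*r^4)
Q = 295 mL/min = 4.91667e-06 m^3/s
dP = 235.789 Pa = 235.789 / 133.322 mmHg = 1.769 mmHg


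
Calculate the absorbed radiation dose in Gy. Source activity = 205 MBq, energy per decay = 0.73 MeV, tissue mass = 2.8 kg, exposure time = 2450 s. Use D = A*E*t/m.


A = 205 MBq = 2.0500e+08 Bq
E = 0.73 MeV = 1.16946e-13 J
D = A*E*t/m = 2.0500e+08*1.16946e-13*2450/2.8
D = 0.02098 Gy


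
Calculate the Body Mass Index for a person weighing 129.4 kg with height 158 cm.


BMI = weight / height^2
height = 158 cm = 1.58 m
BMI = 129.4 / 1.58^2
BMI = 51.83 kg/m^2


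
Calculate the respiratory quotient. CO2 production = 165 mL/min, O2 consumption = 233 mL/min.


RQ = VCO2 / VO2
RQ = 165 / 233
RQ = 0.7082


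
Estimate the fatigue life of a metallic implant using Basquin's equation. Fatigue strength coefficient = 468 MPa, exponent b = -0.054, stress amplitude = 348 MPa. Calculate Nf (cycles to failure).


sigma_a = sigma_f' * (2Nf)^b
2Nf = (sigma_a/sigma_f')^(1/b)
2Nf = (348/468)^(1/-0.054)
2Nf = 241.38762
Nf = 120.7


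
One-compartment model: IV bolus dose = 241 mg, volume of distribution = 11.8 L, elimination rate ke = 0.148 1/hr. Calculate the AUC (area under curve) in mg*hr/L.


C0 = Dose/Vd = 241/11.8 = 20.4237 mg/L
AUC = C0/ke = 20.4237/0.148
AUC = 138 mg*hr/L


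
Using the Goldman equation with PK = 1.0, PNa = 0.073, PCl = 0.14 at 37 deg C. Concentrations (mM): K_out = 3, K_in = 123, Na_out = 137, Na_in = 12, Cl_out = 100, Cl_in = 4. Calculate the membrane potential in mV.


Vm = (RT/F)*ln((PK*Ko + PNa*Nao + PCl*Cli)/(PK*Ki + PNa*Nai + PCl*Clo))
Numer = 13.561, Denom = 137.876
Vm = -61.98 mV


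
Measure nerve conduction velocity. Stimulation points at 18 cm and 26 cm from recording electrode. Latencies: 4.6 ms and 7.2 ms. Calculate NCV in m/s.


Distance = (26 - 18) / 100 = 0.08 m
dt = (7.2 - 4.6) / 1000 = 0.0026 s
NCV = dist / dt = 30.77 m/s


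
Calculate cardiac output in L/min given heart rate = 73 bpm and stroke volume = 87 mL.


CO = HR * SV
CO = 73 * 87 / 1000
CO = 6.351 L/min


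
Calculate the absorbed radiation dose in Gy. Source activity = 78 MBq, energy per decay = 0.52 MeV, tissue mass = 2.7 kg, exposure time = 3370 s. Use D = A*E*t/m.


A = 78 MBq = 7.8000e+07 Bq
E = 0.52 MeV = 8.3304e-14 J
D = A*E*t/m = 7.8000e+07*8.3304e-14*3370/2.7
D = 0.00811 Gy


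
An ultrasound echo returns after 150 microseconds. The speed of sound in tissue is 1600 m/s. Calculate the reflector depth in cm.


depth = c * t / 2
t = 150 us = 1.5000e-04 s
depth = 1600 * 1.5000e-04 / 2
depth = 0.12 m = 12 cm


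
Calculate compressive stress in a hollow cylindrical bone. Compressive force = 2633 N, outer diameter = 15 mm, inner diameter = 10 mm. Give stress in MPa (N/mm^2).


A = pi*(r_o^2 - r_i^2)
r_o = 7.5 mm, r_i = 5 mm
A = 98.1748 mm^2
sigma = F/A = 2633 / 98.1748
sigma = 26.82 MPa


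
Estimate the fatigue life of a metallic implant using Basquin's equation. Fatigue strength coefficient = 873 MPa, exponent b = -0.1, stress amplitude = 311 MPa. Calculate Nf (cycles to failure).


sigma_a = sigma_f' * (2Nf)^b
2Nf = (sigma_a/sigma_f')^(1/b)
2Nf = (311/873)^(1/-0.1)
2Nf = 30376.557
Nf = 1.519e+04


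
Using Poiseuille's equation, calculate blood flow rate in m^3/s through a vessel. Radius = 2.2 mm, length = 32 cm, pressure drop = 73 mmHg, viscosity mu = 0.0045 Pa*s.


Q = pi*r^4*dP / (8*mu*L)
r = 0.0022 m, L = 0.32 m
dP = 73 mmHg = 9732.506 Pa
Q = 6.2175e-05 m^3/s


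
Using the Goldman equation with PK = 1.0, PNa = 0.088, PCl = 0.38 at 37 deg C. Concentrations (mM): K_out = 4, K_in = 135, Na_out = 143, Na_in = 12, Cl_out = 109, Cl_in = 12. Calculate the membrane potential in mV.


Vm = (RT/F)*ln((PK*Ko + PNa*Nao + PCl*Cli)/(PK*Ki + PNa*Nai + PCl*Clo))
Numer = 21.144, Denom = 177.476
Vm = -56.86 mV


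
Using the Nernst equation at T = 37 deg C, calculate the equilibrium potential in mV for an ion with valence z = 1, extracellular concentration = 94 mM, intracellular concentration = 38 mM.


E = (RT/(zF)) * ln(C_out/C_in)
T = 37 + 273.15 = 310.15 K
E = (8.314 * 310.15 / (1 * 96485)) * ln(94/38)
E = 24.21 mV


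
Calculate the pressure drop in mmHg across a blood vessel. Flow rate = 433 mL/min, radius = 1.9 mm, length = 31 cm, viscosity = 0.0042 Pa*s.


dP = 8*mu*L*Q / (pi*r^4)
Q = 433 mL/min = 7.21667e-06 m^3/s
dP = 1836 Pa = 1836 / 133.322 mmHg = 13.77 mmHg


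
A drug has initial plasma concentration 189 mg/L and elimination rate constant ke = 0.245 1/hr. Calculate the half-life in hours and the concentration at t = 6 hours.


t_half = ln(2) / ke = 0.693147 / 0.245 = 2.829 hr
C(t) = C0 * exp(-ke*t) = 189 * exp(-0.245*6)
C(6) = 43.46 mg/L


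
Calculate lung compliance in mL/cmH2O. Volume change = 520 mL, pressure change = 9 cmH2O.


C = dV / dP
C = 520 / 9
C = 57.78 mL/cmH2O


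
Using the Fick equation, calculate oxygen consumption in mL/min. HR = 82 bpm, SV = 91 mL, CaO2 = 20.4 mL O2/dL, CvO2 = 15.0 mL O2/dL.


CO = HR*SV = 82*91/1000 = 7.462 L/min
a-v O2 diff = 20.4 - 15.0 = 5.4 mL/dL
VO2 = CO * (CaO2-CvO2) * 10 dL/L
VO2 = 7.462 * 5.4 * 10
VO2 = 402.9 mL/min


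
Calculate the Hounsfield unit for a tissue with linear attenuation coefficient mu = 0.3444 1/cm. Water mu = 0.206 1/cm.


HU = ((mu_tissue - mu_water) / mu_water) * 1000
HU = ((0.3444 - 0.206) / 0.206) * 1000
HU = 671.8


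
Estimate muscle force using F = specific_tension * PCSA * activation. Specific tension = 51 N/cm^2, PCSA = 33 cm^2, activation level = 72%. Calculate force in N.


F = sigma * PCSA * activation
F = 51 * 33 * 0.72
F = 1212 N


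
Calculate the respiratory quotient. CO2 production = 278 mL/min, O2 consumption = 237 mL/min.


RQ = VCO2 / VO2
RQ = 278 / 237
RQ = 1.173


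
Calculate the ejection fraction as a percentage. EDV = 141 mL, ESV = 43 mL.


SV = EDV - ESV = 141 - 43 = 98 mL
EF = SV/EDV * 100 = 98/141 * 100
EF = 69.5%


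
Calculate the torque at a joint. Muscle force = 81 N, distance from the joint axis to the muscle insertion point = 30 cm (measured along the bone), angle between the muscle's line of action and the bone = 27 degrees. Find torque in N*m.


Torque = F * d * sin(theta)   (moment arm = d*sin(theta))
d = 30 cm = 0.3 m
Torque = 81 * 0.3 * sin(27)
Torque = 11.03 N*m


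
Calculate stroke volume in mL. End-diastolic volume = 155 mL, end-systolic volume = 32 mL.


SV = EDV - ESV
SV = 155 - 32
SV = 123 mL


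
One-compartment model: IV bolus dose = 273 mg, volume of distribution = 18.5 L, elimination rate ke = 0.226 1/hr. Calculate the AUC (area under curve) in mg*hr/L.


C0 = Dose/Vd = 273/18.5 = 14.7568 mg/L
AUC = C0/ke = 14.7568/0.226
AUC = 65.3 mg*hr/L


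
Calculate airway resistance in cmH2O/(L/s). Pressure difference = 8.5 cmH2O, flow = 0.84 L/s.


R = dP / flow
R = 8.5 / 0.84
R = 10.12 cmH2O/(L/s)


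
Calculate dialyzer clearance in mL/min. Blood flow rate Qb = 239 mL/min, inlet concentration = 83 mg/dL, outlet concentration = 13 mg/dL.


K = Qb * (Cb_in - Cb_out) / Cb_in
K = 239 * (83 - 13) / 83
K = 201.6 mL/min


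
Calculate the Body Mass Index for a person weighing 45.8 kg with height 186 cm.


BMI = weight / height^2
height = 186 cm = 1.86 m
BMI = 45.8 / 1.86^2
BMI = 13.24 kg/m^2


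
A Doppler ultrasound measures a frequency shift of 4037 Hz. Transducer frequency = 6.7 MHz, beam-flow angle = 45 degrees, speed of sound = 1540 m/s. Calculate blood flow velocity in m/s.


v = fd * c / (2 * f0 * cos(theta))
v = 4037 * 1540 / (2 * 6.7000e+06 * cos(45))
v = 0.6561 m/s


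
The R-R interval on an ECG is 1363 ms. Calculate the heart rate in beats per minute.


HR = 60 / RR_interval(s)
RR = 1363 ms = 1.363 s
HR = 60 / 1.363 = 44.02 bpm


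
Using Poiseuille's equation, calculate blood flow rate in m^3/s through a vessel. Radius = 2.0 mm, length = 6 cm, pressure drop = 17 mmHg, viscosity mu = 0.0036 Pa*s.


Q = pi*r^4*dP / (8*mu*L)
r = 0.002 m, L = 0.06 m
dP = 17 mmHg = 2266.474 Pa
Q = 6.5929e-05 m^3/s


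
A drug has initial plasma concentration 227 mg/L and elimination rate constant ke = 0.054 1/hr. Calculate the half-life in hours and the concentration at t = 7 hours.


t_half = ln(2) / ke = 0.693147 / 0.054 = 12.84 hr
C(t) = C0 * exp(-ke*t) = 227 * exp(-0.054*7)
C(7) = 155.5 mg/L


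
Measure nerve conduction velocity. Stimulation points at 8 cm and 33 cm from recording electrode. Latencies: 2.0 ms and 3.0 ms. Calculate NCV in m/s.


Distance = (33 - 8) / 100 = 0.25 m
dt = (3.0 - 2.0) / 1000 = 0.001 s
NCV = dist / dt = 250 m/s


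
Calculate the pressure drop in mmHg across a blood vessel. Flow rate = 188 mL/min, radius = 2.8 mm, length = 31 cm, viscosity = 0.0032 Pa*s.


dP = 8*mu*L*Q / (pi*r^4)
Q = 188 mL/min = 3.13333e-06 m^3/s
dP = 128.773 Pa = 128.773 / 133.322 mmHg = 0.9659 mmHg


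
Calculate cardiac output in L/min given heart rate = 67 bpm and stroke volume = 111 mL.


CO = HR * SV
CO = 67 * 111 / 1000
CO = 7.437 L/min


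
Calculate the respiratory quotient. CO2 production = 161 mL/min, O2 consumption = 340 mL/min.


RQ = VCO2 / VO2
RQ = 161 / 340
RQ = 0.4735


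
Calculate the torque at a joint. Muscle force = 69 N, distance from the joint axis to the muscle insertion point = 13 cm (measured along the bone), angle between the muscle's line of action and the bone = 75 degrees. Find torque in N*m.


Torque = F * d * sin(theta)   (moment arm = d*sin(theta))
d = 13 cm = 0.13 m
Torque = 69 * 0.13 * sin(75)
Torque = 8.664 N*m


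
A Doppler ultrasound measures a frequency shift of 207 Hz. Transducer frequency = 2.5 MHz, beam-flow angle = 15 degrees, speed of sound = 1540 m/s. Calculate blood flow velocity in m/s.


v = fd * c / (2 * f0 * cos(theta))
v = 207 * 1540 / (2 * 2.5000e+06 * cos(15))
v = 0.06601 m/s


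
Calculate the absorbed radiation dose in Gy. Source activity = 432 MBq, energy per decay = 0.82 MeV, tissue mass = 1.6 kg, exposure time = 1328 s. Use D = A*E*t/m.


A = 432 MBq = 4.3200e+08 Bq
E = 0.82 MeV = 1.31364e-13 J
D = A*E*t/m = 4.3200e+08*1.31364e-13*1328/1.6
D = 0.0471 Gy


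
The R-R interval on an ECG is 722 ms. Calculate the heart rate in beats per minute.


HR = 60 / RR_interval(s)
RR = 722 ms = 0.722 s
HR = 60 / 0.722 = 83.1 bpm


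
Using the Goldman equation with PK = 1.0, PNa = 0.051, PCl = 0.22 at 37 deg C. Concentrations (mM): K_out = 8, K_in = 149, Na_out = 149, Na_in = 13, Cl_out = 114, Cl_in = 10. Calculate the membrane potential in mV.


Vm = (RT/F)*ln((PK*Ko + PNa*Nao + PCl*Cli)/(PK*Ki + PNa*Nai + PCl*Clo))
Numer = 17.799, Denom = 174.743
Vm = -61.05 mV


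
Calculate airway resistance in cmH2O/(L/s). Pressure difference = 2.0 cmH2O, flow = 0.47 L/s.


R = dP / flow
R = 2.0 / 0.47
R = 4.255 cmH2O/(L/s)


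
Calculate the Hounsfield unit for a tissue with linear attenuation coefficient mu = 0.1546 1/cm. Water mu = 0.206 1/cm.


HU = ((mu_tissue - mu_water) / mu_water) * 1000
HU = ((0.1546 - 0.206) / 0.206) * 1000
HU = -249.5


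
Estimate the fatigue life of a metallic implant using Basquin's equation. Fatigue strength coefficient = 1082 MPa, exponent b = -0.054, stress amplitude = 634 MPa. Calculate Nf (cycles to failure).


sigma_a = sigma_f' * (2Nf)^b
2Nf = (sigma_a/sigma_f')^(1/b)
2Nf = (634/1082)^(1/-0.054)
2Nf = 19899.946
Nf = 9950


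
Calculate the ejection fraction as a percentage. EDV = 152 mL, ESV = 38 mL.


SV = EDV - ESV = 152 - 38 = 114 mL
EF = SV/EDV * 100 = 114/152 * 100
EF = 75%


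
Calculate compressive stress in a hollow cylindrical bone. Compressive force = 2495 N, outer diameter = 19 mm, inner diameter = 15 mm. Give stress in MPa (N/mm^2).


A = pi*(r_o^2 - r_i^2)
r_o = 9.5 mm, r_i = 7.5 mm
A = 106.814 mm^2
sigma = F/A = 2495 / 106.814
sigma = 23.36 MPa


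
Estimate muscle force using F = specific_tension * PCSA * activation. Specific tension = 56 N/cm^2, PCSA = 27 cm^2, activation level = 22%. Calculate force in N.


F = sigma * PCSA * activation
F = 56 * 27 * 0.22
F = 332.6 N


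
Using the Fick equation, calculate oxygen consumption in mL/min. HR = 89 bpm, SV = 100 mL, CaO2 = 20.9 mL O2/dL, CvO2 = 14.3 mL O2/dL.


CO = HR*SV = 89*100/1000 = 8.9 L/min
a-v O2 diff = 20.9 - 14.3 = 6.6 mL/dL
VO2 = CO * (CaO2-CvO2) * 10 dL/L
VO2 = 8.9 * 6.6 * 10
VO2 = 587.4 mL/min


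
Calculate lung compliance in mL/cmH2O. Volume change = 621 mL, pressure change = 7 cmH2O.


C = dV / dP
C = 621 / 7
C = 88.71 mL/cmH2O


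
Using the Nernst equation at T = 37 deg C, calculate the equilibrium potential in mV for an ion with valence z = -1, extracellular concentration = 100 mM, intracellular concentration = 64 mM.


E = (RT/(zF)) * ln(C_out/C_in)
T = 37 + 273.15 = 310.15 K
E = (8.314 * 310.15 / (-1 * 96485)) * ln(100/64)
E = -11.93 mV


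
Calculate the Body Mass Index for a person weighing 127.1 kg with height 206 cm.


BMI = weight / height^2
height = 206 cm = 2.06 m
BMI = 127.1 / 2.06^2
BMI = 29.95 kg/m^2


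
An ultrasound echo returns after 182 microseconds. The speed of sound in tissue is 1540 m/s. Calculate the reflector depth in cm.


depth = c * t / 2
t = 182 us = 1.8200e-04 s
depth = 1540 * 1.8200e-04 / 2
depth = 0.14014 m = 14.014 cm


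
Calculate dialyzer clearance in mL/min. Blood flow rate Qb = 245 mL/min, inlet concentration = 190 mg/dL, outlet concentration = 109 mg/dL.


K = Qb * (Cb_in - Cb_out) / Cb_in
K = 245 * (190 - 109) / 190
K = 104.4 mL/min


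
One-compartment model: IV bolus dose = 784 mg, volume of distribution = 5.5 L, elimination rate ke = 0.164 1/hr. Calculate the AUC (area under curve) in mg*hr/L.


C0 = Dose/Vd = 784/5.5 = 142.545 mg/L
AUC = C0/ke = 142.545/0.164
AUC = 869.2 mg*hr/L


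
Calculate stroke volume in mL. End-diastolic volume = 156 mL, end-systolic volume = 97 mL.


SV = EDV - ESV
SV = 156 - 97
SV = 59 mL


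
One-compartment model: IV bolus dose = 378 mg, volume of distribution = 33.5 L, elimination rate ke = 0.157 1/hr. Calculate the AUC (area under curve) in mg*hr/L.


C0 = Dose/Vd = 378/33.5 = 11.2836 mg/L
AUC = C0/ke = 11.2836/0.157
AUC = 71.87 mg*hr/L


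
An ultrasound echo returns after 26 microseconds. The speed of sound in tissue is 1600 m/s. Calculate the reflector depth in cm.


depth = c * t / 2
t = 26 us = 2.6000e-05 s
depth = 1600 * 2.6000e-05 / 2
depth = 0.0208 m = 2.08 cm


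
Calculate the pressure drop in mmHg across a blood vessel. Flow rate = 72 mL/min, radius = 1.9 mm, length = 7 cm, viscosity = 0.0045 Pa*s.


dP = 8*mu*L*Q / (pi*r^4)
Q = 72 mL/min = 1.2e-06 m^3/s
dP = 73.8614 Pa = 73.8614 / 133.322 mmHg = 0.554 mmHg


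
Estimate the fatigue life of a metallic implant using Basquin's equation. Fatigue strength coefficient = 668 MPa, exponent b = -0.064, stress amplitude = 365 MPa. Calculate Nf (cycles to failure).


sigma_a = sigma_f' * (2Nf)^b
2Nf = (sigma_a/sigma_f')^(1/b)
2Nf = (365/668)^(1/-0.064)
2Nf = 12627.176
Nf = 6314


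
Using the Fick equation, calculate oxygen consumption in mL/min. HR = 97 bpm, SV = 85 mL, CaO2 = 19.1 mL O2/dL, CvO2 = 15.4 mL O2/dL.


CO = HR*SV = 97*85/1000 = 8.245 L/min
a-v O2 diff = 19.1 - 15.4 = 3.7 mL/dL
VO2 = CO * (CaO2-CvO2) * 10 dL/L
VO2 = 8.245 * 3.7 * 10
VO2 = 305.1 mL/min


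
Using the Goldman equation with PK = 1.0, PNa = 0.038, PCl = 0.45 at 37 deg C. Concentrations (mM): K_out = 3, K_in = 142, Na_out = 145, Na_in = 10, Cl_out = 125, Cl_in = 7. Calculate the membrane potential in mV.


Vm = (RT/F)*ln((PK*Ko + PNa*Nao + PCl*Cli)/(PK*Ki + PNa*Nai + PCl*Clo))
Numer = 11.66, Denom = 198.63
Vm = -75.77 mV


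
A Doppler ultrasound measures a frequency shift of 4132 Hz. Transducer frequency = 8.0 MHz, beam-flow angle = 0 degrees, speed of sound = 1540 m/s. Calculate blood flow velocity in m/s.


v = fd * c / (2 * f0 * cos(theta))
v = 4132 * 1540 / (2 * 8.0000e+06 * cos(0))
v = 0.3977 m/s


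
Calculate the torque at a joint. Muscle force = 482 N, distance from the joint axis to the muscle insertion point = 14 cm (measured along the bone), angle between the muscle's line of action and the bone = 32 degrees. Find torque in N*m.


Torque = F * d * sin(theta)   (moment arm = d*sin(theta))
d = 14 cm = 0.14 m
Torque = 482 * 0.14 * sin(32)
Torque = 35.76 N*m


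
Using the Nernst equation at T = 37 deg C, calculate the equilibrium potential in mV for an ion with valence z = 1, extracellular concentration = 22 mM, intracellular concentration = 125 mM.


E = (RT/(zF)) * ln(C_out/C_in)
T = 37 + 273.15 = 310.15 K
E = (8.314 * 310.15 / (1 * 96485)) * ln(22/125)
E = -46.43 mV


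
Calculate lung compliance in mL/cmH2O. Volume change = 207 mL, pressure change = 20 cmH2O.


C = dV / dP
C = 207 / 20
C = 10.35 mL/cmH2O


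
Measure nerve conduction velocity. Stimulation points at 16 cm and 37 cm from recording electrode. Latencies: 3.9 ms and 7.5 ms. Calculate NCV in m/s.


Distance = (37 - 16) / 100 = 0.21 m
dt = (7.5 - 3.9) / 1000 = 0.0036 s
NCV = dist / dt = 58.33 m/s


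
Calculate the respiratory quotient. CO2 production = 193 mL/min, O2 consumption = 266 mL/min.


RQ = VCO2 / VO2
RQ = 193 / 266
RQ = 0.7256


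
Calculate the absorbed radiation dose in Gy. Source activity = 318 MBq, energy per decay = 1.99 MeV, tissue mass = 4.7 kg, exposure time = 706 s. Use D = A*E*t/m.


A = 318 MBq = 3.1800e+08 Bq
E = 1.99 MeV = 3.18798e-13 J
D = A*E*t/m = 3.1800e+08*3.18798e-13*706/4.7
D = 0.01523 Gy


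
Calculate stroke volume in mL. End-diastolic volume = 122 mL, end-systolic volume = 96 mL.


SV = EDV - ESV
SV = 122 - 96
SV = 26 mL


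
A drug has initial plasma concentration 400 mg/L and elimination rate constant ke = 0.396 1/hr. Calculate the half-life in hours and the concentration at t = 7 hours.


t_half = ln(2) / ke = 0.693147 / 0.396 = 1.75 hr
C(t) = C0 * exp(-ke*t) = 400 * exp(-0.396*7)
C(7) = 25.01 mg/L


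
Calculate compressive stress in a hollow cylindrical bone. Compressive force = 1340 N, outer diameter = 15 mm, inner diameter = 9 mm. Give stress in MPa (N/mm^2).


A = pi*(r_o^2 - r_i^2)
r_o = 7.5 mm, r_i = 4.5 mm
A = 113.097 mm^2
sigma = F/A = 1340 / 113.097
sigma = 11.85 MPa


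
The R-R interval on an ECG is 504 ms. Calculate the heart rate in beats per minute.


HR = 60 / RR_interval(s)
RR = 504 ms = 0.504 s
HR = 60 / 0.504 = 119 bpm


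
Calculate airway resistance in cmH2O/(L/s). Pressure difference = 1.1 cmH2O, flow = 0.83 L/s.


R = dP / flow
R = 1.1 / 0.83
R = 1.325 cmH2O/(L/s)


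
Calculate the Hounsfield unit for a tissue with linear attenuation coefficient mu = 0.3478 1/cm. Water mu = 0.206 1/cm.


HU = ((mu_tissue - mu_water) / mu_water) * 1000
HU = ((0.3478 - 0.206) / 0.206) * 1000
HU = 688.3


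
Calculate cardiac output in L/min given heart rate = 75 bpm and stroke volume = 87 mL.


CO = HR * SV
CO = 75 * 87 / 1000
CO = 6.525 L/min


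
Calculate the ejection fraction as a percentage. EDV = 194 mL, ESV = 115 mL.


SV = EDV - ESV = 194 - 115 = 79 mL
EF = SV/EDV * 100 = 79/194 * 100
EF = 40.72%


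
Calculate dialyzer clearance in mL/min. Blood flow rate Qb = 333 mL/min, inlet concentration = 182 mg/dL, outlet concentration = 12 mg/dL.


K = Qb * (Cb_in - Cb_out) / Cb_in
K = 333 * (182 - 12) / 182
K = 311 mL/min


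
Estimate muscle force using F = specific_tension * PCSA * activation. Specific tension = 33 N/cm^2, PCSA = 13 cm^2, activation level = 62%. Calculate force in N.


F = sigma * PCSA * activation
F = 33 * 13 * 0.62
F = 266 N


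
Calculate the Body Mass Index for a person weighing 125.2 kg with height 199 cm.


BMI = weight / height^2
height = 199 cm = 1.99 m
BMI = 125.2 / 1.99^2
BMI = 31.62 kg/m^2


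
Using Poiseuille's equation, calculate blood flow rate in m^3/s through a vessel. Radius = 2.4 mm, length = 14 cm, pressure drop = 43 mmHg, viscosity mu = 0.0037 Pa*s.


Q = pi*r^4*dP / (8*mu*L)
r = 0.0024 m, L = 0.14 m
dP = 43 mmHg = 5732.846 Pa
Q = 1.4419e-04 m^3/s


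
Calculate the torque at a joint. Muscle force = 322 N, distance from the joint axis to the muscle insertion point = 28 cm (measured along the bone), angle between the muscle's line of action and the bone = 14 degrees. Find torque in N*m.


Torque = F * d * sin(theta)   (moment arm = d*sin(theta))
d = 28 cm = 0.28 m
Torque = 322 * 0.28 * sin(14)
Torque = 21.81 N*m


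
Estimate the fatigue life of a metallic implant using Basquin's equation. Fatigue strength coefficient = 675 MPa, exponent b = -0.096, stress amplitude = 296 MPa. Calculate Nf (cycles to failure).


sigma_a = sigma_f' * (2Nf)^b
2Nf = (sigma_a/sigma_f')^(1/b)
2Nf = (296/675)^(1/-0.096)
2Nf = 5361.5741
Nf = 2681


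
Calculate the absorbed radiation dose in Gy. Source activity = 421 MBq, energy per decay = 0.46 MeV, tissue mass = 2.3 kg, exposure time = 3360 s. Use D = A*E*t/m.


A = 421 MBq = 4.2100e+08 Bq
E = 0.46 MeV = 7.3692e-14 J
D = A*E*t/m = 4.2100e+08*7.3692e-14*3360/2.3
D = 0.04532 Gy
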